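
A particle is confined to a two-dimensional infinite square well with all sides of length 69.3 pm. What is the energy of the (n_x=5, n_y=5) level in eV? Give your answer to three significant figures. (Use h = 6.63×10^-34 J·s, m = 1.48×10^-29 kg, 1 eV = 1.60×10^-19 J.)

For a 2D rectangular well E = (h²/8m)·Σ n_i²/L_i² = (6.63×10^-34)²/(8·1.48×10^-29) · [5²/(69.3 pm)² + 5²/(69.3 pm)²].
Evaluating gives E = 3.865×10^-17 J = 242 eV.

E = 242 eV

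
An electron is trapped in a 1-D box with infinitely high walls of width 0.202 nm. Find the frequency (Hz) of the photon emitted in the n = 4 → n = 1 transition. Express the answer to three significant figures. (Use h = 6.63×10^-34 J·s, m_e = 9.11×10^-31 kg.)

f = 3.34×10^16 Hz

E_1 = h²/(8m_eL²) = 1.478×10^-18 J and ΔE = (4² − 1²)E_1 = 2.217×10^-17 J.
f = ΔE/h = 2.217×10^-17/6.63×10^-34 = 3.34×10^16 Hz.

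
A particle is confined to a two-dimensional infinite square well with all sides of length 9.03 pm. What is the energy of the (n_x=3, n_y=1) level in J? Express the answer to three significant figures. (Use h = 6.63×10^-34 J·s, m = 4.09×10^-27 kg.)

E = 1.65×10^-18 J

For a 2D rectangular well E = (h²/8m)·Σ n_i²/L_i² = (6.63×10^-34)²/(8·4.09×10^-27) · [3²/(9.03 pm)² + 1²/(9.03 pm)²].
Evaluating gives E = 1.65×10^-18 J.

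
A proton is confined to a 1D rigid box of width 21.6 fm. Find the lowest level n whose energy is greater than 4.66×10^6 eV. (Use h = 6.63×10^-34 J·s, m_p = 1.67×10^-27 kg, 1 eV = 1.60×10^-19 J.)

E_1 = h²/(8m_pL²) = 7.052×10^-14 J = 4.408×10^5 eV.
Need n² > 4.66×10^6/4.408×10^5 = 10.57, i.e. n > 3.251.
The smallest integer satisfying this is n = 4.

n = 4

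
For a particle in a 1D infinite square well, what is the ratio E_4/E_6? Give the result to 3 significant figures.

E_n ∝ n², so E_4/E_6 = 4²/6² = 16/36 = 0.444.

0.444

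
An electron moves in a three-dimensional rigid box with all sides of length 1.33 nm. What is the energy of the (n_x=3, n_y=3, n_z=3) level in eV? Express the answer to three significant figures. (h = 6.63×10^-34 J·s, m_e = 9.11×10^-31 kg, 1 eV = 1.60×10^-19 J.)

For a 3D rectangular well E = (h²/8m_e)·Σ n_i²/L_i² = (6.63×10^-34)²/(8·9.11×10^-31) · [3²/(1.33 nm)² + 3²/(1.33 nm)² + 3²/(1.33 nm)²].
Evaluating gives E = 9.206×10^-19 J = 5.75 eV.

E = 5.75 eV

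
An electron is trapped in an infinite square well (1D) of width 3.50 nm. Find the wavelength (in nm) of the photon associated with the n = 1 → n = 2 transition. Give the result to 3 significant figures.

λ = 1.35×10^4 nm

E_1 = h²/(8m_eL²) = 4.918×10^-21 J, so ΔE = (2² − 1²)E_1 = 1.475×10^-20 J.
λ = hc/ΔE = (6.626×10^-34·2.998×10^8)/1.475×10^-20 = 1.35×10^-5 m = 1.35×10^4 nm.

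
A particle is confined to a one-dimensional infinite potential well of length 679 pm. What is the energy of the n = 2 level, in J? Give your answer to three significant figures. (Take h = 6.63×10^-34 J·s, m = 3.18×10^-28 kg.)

For an infinite well E_n = n²h²/(8mL²), so E_1 = h²/(8mL²) = (6.63×10^-34)²/(8·3.18×10^-28·(6.79×10^-10 m)²) = 3.748×10^-22 J.
Then E_2 = 2²·E_1 = 4·3.748×10^-22 J = 1.50×10^-21 J.

E_2 = 1.50×10^-21 J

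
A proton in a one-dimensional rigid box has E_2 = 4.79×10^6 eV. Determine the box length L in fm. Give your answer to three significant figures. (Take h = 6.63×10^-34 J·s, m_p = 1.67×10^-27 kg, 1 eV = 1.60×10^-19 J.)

From E_n = n²h²/(8m_pL²), L = n·h/√(8m_pE_n).
E_2 = 4.79×10^6 eV = 7.664×10^-13 J, so L = 2·6.63×10^-34/√(8·1.67×10^-27·7.664×10^-13) = 1.31×10^-14 m = 13.1 fm.

L = 13.1 fm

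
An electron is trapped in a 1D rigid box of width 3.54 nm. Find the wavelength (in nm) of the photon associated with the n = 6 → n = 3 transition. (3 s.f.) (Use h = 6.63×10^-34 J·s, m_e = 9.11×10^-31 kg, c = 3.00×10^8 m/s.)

E_1 = h²/(8m_eL²) = 4.813×10^-21 J, so ΔE = (6² − 3²)E_1 = 1.300×10^-19 J.
λ = hc/ΔE = (6.63×10^-34·3.00×10^8)/1.300×10^-19 = 1.53×10^-6 m = 1.53×10^3 nm.

λ = 1.53×10^3 nm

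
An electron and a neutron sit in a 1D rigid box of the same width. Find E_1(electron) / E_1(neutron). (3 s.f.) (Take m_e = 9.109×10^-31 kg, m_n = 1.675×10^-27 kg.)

1.84×10^3

E_n ∝ 1/m at fixed n and L, so the ratio is m_n/m_e = 1.675×10^-27/9.109×10^-31 = 1.84×10^3.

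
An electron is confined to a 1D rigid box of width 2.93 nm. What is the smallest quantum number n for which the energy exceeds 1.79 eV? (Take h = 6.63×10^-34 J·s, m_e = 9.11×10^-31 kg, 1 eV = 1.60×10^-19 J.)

n = 7

E_1 = h²/(8m_eL²) = 7.026×10^-21 J = 0.04391 eV.
Need n² > 1.79/0.04391 = 40.77, i.e. n > 6.385.
The smallest integer satisfying this is n = 7.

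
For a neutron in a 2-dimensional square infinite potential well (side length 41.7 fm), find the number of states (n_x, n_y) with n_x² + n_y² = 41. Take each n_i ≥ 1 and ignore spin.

The level has n_x² + n_y² = 41. The ordered positive-integer solutions are (4, 5), (5, 4).
That gives 2 states.

degeneracy = 2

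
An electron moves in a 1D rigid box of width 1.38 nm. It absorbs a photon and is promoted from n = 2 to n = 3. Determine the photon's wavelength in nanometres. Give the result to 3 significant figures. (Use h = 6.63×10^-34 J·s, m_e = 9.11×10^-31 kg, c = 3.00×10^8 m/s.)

λ = 1.26×10^3 nm

E_1 = h²/(8m_eL²) = 3.167×10^-20 J, so ΔE = (3² − 2²)E_1 = 1.584×10^-19 J.
λ = hc/ΔE = (6.63×10^-34·3.00×10^8)/1.584×10^-19 = 1.26×10^-6 m = 1.26×10^3 nm.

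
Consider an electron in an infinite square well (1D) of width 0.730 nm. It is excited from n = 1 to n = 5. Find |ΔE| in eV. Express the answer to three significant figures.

E_1 = h²/(8m_eL²) = 1.131×10^-19 J.
|ΔE| = |1² − 5²|·E_1 = 24·1.131×10^-19 J = 2.714×10^-18 J = 16.9 eV.

|ΔE| = 16.9 eV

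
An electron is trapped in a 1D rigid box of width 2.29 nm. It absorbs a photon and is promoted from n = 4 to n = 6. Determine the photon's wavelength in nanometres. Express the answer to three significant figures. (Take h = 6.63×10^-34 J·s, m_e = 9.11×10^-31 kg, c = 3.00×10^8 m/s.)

E_1 = h²/(8m_eL²) = 1.150×10^-20 J, so ΔE = (6² − 4²)E_1 = 2.300×10^-19 J.
λ = hc/ΔE = (6.63×10^-34·3.00×10^8)/2.300×10^-19 = 8.65×10^-7 m = 865 nm.

λ = 865 nm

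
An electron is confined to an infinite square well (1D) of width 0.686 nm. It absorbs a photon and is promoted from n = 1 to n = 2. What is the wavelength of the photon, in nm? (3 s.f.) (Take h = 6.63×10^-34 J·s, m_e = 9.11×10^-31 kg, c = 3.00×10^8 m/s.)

E_1 = h²/(8m_eL²) = 1.282×10^-19 J, so ΔE = (2² − 1²)E_1 = 3.846×10^-19 J.
λ = hc/ΔE = (6.63×10^-34·3.00×10^8)/3.846×10^-19 = 5.17×10^-7 m = 517 nm.

λ = 517 nm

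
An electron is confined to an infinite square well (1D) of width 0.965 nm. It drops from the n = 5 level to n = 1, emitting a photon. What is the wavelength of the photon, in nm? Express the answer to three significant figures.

λ = 128 nm

E_1 = h²/(8m_eL²) = 6.470×10^-20 J, so ΔE = (5² − 1²)E_1 = 1.553×10^-18 J.
λ = hc/ΔE = (6.626×10^-34·2.998×10^8)/1.553×10^-18 = 1.28×10^-7 m = 128 nm.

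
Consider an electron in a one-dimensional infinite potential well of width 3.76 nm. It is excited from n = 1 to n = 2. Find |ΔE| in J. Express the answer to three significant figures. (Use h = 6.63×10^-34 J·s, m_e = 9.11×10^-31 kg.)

|ΔE| = 1.28×10^-20 J

E_1 = h²/(8m_eL²) = 4.266×10^-21 J.
|ΔE| = |1² − 2²|·E_1 = 3·4.266×10^-21 J = 1.28×10^-20 J.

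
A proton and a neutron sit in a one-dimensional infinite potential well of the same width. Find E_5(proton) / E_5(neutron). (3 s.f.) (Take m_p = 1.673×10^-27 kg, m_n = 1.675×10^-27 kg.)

E_n ∝ 1/m at fixed n and L, so the ratio is m_n/m_p = 1.675×10^-27/1.673×10^-27 = 1.00.

1.00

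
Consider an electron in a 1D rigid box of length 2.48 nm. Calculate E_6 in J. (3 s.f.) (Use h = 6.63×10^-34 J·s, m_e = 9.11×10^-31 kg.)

E_6 = 3.53×10^-19 J

For an infinite well E_n = n²h²/(8m_eL²), so E_1 = h²/(8m_eL²) = (6.63×10^-34)²/(8·9.11×10^-31·(2.48×10^-9 m)²) = 9.807×10^-21 J.
Then E_6 = 6²·E_1 = 36·9.807×10^-21 J = 3.53×10^-19 J.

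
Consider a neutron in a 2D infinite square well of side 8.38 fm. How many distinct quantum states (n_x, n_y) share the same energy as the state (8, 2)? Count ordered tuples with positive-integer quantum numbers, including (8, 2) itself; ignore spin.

degeneracy = 2

The level has n_x² + n_y² = 68. The ordered positive-integer solutions are (2, 8), (8, 2).
That gives 2 states.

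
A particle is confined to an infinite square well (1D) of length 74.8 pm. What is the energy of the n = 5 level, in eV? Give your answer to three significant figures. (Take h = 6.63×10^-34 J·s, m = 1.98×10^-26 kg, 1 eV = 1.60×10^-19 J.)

E_5 = 0.0775 eV

For an infinite well E_n = n²h²/(8mL²), so E_1 = h²/(8mL²) = (6.63×10^-34)²/(8·1.98×10^-26·(7.48×10^-11 m)²) = 4.960×10^-22 J.
Then E_5 = 5²·E_1 = 25·4.960×10^-22 J = 1.240×10^-20 J.
Converting, E_5 = 1.240×10^-20 J / (1.60×10^-19 J/eV) = 0.0775 eV.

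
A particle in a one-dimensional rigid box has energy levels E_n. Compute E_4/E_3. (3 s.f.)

1.78

E_n ∝ n², so E_4/E_3 = 4²/3² = 16/9 = 1.78.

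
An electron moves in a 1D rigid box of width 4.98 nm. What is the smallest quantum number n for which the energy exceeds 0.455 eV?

n = 6

E_1 = h²/(8m_eL²) = 2.429×10^-21 J = 0.01516 eV.
Need n² > 0.455/0.01516 = 30.01, i.e. n > 5.478.
The smallest integer satisfying this is n = 6.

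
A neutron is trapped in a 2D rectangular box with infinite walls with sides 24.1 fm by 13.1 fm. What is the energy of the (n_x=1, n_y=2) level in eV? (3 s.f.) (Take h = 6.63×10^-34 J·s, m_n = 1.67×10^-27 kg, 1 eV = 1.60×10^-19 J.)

E = 5.15×10^6 eV

For a 2D rectangular well E = (h²/8m_n)·Σ n_i²/L_i² = (6.63×10^-34)²/(8·1.67×10^-27) · [1²/(24.1 fm)² + 2²/(13.1 fm)²].
Evaluating gives E = 8.235×10^-13 J = 5.15×10^6 eV.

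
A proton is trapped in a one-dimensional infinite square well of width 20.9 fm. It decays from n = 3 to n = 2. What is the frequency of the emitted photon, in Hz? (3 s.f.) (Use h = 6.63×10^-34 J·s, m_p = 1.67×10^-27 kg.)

f = 5.68×10^20 Hz

E_1 = h²/(8m_pL²) = 7.532×10^-14 J and ΔE = (3² − 2²)E_1 = 3.766×10^-13 J.
f = ΔE/h = 3.766×10^-13/6.63×10^-34 = 5.68×10^20 Hz.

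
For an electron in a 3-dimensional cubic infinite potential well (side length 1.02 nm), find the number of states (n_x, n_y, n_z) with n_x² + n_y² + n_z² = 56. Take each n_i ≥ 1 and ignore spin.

The level has n_x² + n_y² + n_z² = 56. The ordered positive-integer solutions are (2, 4, 6), (2, 6, 4), (4, 2, 6), (4, 6, 2), (6, 2, 4), (6, 4, 2).
That gives 6 states.

degeneracy = 6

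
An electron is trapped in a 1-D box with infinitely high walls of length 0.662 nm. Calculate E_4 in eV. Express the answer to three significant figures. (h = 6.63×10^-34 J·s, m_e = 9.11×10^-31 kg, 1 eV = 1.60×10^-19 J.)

For an infinite well E_n = n²h²/(8m_eL²), so E_1 = h²/(8m_eL²) = (6.63×10^-34)²/(8·9.11×10^-31·(6.62×10^-10 m)²) = 1.376×10^-19 J.
Then E_4 = 4²·E_1 = 16·1.376×10^-19 J = 2.202×10^-18 J.
Converting, E_4 = 2.202×10^-18 J / (1.60×10^-19 J/eV) = 13.8 eV.

E_4 = 13.8 eV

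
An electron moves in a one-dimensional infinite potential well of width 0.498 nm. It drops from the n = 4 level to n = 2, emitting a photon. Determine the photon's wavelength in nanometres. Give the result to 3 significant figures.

λ = 68.1 nm

E_1 = h²/(8m_eL²) = 2.429×10^-19 J, so ΔE = (4² − 2²)E_1 = 2.915×10^-18 J.
λ = hc/ΔE = (6.626×10^-34·2.998×10^8)/2.915×10^-18 = 6.81×10^-8 m = 68.1 nm.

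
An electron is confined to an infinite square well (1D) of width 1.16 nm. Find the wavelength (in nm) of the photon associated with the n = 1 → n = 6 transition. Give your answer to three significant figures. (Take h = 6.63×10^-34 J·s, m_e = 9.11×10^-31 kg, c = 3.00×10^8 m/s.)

E_1 = h²/(8m_eL²) = 4.482×10^-20 J, so ΔE = (6² − 1²)E_1 = 1.569×10^-18 J.
λ = hc/ΔE = (6.63×10^-34·3.00×10^8)/1.569×10^-18 = 1.27×10^-7 m = 127 nm.

λ = 127 nm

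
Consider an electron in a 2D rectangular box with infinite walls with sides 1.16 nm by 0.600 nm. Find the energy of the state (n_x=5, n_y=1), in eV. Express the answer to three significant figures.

E = 8.03 eV

For a 2D rectangular well E = (h²/8m_e)·Σ n_i²/L_i² = (6.626×10^-34)²/(8·9.109×10^-31) · [5²/(1.16 nm)² + 1²/(0.600 nm)²].
Evaluating gives E = 1.287×10^-18 J = 8.03 eV.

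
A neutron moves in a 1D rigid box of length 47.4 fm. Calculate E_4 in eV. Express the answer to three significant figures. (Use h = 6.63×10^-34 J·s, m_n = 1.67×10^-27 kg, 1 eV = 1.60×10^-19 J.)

For an infinite well E_n = n²h²/(8m_nL²), so E_1 = h²/(8m_nL²) = (6.63×10^-34)²/(8·1.67×10^-27·(4.74×10^-14 m)²) = 1.464×10^-14 J.
Then E_4 = 4²·E_1 = 16·1.464×10^-14 J = 2.342×10^-13 J.
Converting, E_4 = 2.342×10^-13 J / (1.60×10^-19 J/eV) = 1.46×10^6 eV.

E_4 = 1.46×10^6 eV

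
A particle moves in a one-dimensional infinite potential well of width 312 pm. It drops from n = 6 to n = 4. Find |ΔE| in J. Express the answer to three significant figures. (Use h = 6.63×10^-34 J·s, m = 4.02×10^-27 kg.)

|ΔE| = 2.81×10^-21 J

E_1 = h²/(8mL²) = 1.404×10^-22 J.
|ΔE| = |6² − 4²|·E_1 = 20·1.404×10^-22 J = 2.81×10^-21 J.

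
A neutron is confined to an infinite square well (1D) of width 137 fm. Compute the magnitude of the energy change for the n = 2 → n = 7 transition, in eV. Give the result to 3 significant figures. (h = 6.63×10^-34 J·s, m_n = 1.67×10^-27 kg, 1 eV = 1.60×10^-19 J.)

E_1 = h²/(8m_nL²) = 1.753×10^-15 J.
|ΔE| = |2² − 7²|·E_1 = 45·1.753×10^-15 J = 7.889×10^-14 J = 4.93×10^5 eV.

|ΔE| = 4.93×10^5 eV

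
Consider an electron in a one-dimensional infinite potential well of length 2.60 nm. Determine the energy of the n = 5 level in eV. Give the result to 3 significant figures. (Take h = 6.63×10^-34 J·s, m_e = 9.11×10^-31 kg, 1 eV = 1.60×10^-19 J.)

E_5 = 1.39 eV

For an infinite well E_n = n²h²/(8m_eL²), so E_1 = h²/(8m_eL²) = (6.63×10^-34)²/(8·9.11×10^-31·(2.60×10^-9 m)²) = 8.922×10^-21 J.
Then E_5 = 5²·E_1 = 25·8.922×10^-21 J = 2.230×10^-19 J.
Converting, E_5 = 2.230×10^-19 J / (1.60×10^-19 J/eV) = 1.39 eV.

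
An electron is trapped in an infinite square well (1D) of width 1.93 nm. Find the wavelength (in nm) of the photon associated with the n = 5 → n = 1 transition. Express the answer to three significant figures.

E_1 = h²/(8m_eL²) = 1.617×10^-20 J, so ΔE = (5² − 1²)E_1 = 3.881×10^-19 J.
λ = hc/ΔE = (6.626×10^-34·2.998×10^8)/3.881×10^-19 = 5.12×10^-7 m = 512 nm.

λ = 512 nm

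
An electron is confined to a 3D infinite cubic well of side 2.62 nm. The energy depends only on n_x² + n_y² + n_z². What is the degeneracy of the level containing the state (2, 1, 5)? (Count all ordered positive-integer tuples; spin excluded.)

degeneracy = 6

The level has n_x² + n_y² + n_z² = 30. The ordered positive-integer solutions are (1, 2, 5), (1, 5, 2), (2, 1, 5), (2, 5, 1), (5, 1, 2), (5, 2, 1).
That gives 6 states.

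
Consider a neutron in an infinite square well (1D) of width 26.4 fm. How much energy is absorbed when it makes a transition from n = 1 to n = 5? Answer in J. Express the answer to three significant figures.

E_1 = h²/(8m_nL²) = 4.701×10^-14 J.
|ΔE| = |1² − 5²|·E_1 = 24·4.701×10^-14 J = 1.13×10^-12 J.

|ΔE| = 1.13×10^-12 J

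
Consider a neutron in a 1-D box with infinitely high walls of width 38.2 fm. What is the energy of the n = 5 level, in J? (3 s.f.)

E_5 = 5.61×10^-13 J

For an infinite well E_n = n²h²/(8m_nL²), so E_1 = h²/(8m_nL²) = (6.626×10^-34)²/(8·1.675×10^-27·(3.82×10^-14 m)²) = 2.245×10^-14 J.
Then E_5 = 5²·E_1 = 25·2.245×10^-14 J = 5.61×10^-13 J.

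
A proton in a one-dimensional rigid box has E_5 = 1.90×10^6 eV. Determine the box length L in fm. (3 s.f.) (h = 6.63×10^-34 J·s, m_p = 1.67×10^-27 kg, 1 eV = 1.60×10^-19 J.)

L = 52.0 fm

From E_n = n²h²/(8m_pL²), L = n·h/√(8m_pE_n).
E_5 = 1.90×10^6 eV = 3.040×10^-13 J, so L = 5·6.63×10^-34/√(8·1.67×10^-27·3.040×10^-13) = 5.20×10^-14 m = 52.0 fm.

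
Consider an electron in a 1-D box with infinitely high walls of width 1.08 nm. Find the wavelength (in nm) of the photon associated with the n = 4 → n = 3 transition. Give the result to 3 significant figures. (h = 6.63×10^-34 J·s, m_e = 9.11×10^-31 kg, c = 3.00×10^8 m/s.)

λ = 549 nm

E_1 = h²/(8m_eL²) = 5.171×10^-20 J, so ΔE = (4² − 3²)E_1 = 3.620×10^-19 J.
λ = hc/ΔE = (6.63×10^-34·3.00×10^8)/3.620×10^-19 = 5.49×10^-7 m = 549 nm.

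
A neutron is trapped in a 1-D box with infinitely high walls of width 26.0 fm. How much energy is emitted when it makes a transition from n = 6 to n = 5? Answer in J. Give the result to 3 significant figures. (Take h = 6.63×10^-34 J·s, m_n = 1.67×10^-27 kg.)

|ΔE| = 5.35×10^-13 J

E_1 = h²/(8m_nL²) = 4.867×10^-14 J.
|ΔE| = |6² − 5²|·E_1 = 11·4.867×10^-14 J = 5.35×10^-13 J.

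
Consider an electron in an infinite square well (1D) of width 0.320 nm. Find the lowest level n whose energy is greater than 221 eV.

E_1 = h²/(8m_eL²) = 5.884×10^-19 J = 3.673 eV.
Need n² > 221/3.673 = 60.17, i.e. n > 7.757.
The smallest integer satisfying this is n = 8.

n = 8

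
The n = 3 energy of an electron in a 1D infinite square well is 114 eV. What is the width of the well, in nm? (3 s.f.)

From E_n = n²h²/(8m_eL²), L = n·h/√(8m_eE_n).
E_3 = 114 eV = 1.826×10^-17 J, so L = 3·6.626×10^-34/√(8·9.109×10^-31·1.826×10^-17) = 1.72×10^-10 m = 0.172 nm.

L = 0.172 nm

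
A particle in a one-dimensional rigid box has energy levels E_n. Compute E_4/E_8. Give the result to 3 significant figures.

E_n ∝ n², so E_4/E_8 = 4²/8² = 16/64 = 0.250.

0.250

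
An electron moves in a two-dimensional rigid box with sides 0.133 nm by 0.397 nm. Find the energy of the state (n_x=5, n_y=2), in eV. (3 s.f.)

E = 541 eV

For a 2D rectangular well E = (h²/8m_e)·Σ n_i²/L_i² = (6.626×10^-34)²/(8·9.109×10^-31) · [5²/(0.133 nm)² + 2²/(0.397 nm)²].
Evaluating gives E = 8.668×10^-17 J = 541 eV.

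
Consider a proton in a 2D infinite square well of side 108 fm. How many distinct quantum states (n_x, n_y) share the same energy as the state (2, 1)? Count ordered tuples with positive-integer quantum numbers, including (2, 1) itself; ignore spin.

The level has n_x² + n_y² = 5. The ordered positive-integer solutions are (1, 2), (2, 1).
That gives 2 states.

degeneracy = 2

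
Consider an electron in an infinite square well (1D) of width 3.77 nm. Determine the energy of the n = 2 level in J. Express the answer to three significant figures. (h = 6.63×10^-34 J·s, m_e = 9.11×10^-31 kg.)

For an infinite well E_n = n²h²/(8m_eL²), so E_1 = h²/(8m_eL²) = (6.63×10^-34)²/(8·9.11×10^-31·(3.77×10^-9 m)²) = 4.244×10^-21 J.
Then E_2 = 2²·E_1 = 4·4.244×10^-21 J = 1.70×10^-20 J.

E_2 = 1.70×10^-20 J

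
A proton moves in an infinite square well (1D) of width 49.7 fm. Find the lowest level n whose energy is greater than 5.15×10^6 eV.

n = 8

E_1 = h²/(8m_pL²) = 1.328×10^-14 J = 8.290×10^4 eV.
Need n² > 5.15×10^6/8.290×10^4 = 62.12, i.e. n > 7.882.
The smallest integer satisfying this is n = 8.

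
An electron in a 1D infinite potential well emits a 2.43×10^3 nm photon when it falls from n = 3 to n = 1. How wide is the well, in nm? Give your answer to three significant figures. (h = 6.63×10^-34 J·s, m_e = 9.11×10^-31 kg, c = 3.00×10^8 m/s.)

The photon carries ΔE = hc/λ = 6.63×10^-34·3.00×10^8/2.43×10^-6 m = 8.185×10^-20 J.
Since ΔE = (3² − 1²)E_1, E_1 = 1.023×10^-20 J, and L = h/√(8m_eE_1) = 2.43×10^-9 m = 2.43 nm.

L = 2.43 nm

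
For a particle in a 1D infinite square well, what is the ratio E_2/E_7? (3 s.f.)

0.0816

E_n ∝ n², so E_2/E_7 = 2²/7² = 4/49 = 0.0816.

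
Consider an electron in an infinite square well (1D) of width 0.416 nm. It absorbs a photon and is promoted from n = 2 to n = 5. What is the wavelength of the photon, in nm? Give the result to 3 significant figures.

E_1 = h²/(8m_eL²) = 3.481×10^-19 J, so ΔE = (5² − 2²)E_1 = 7.310×10^-18 J.
λ = hc/ΔE = (6.626×10^-34·2.998×10^8)/7.310×10^-18 = 2.72×10^-8 m = 27.2 nm.

λ = 27.2 nm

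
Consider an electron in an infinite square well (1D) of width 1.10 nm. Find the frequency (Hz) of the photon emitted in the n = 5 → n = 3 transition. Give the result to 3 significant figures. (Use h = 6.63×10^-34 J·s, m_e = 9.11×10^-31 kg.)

E_1 = h²/(8m_eL²) = 4.985×10^-20 J and ΔE = (5² − 3²)E_1 = 7.976×10^-19 J.
f = ΔE/h = 7.976×10^-19/6.63×10^-34 = 1.20×10^15 Hz.

f = 1.20×10^15 Hz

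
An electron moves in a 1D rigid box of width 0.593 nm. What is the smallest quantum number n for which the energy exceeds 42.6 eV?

E_1 = h²/(8m_eL²) = 1.713×10^-19 J = 1.069 eV.
Need n² > 42.6/1.069 = 39.85, i.e. n > 6.313.
The smallest integer satisfying this is n = 7.

n = 7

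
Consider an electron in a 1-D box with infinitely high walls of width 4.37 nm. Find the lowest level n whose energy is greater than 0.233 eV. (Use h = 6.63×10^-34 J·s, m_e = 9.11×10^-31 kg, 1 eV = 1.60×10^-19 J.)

n = 4

E_1 = h²/(8m_eL²) = 3.158×10^-21 J = 0.01974 eV.
Need n² > 0.233/0.01974 = 11.80, i.e. n > 3.435.
The smallest integer satisfying this is n = 4.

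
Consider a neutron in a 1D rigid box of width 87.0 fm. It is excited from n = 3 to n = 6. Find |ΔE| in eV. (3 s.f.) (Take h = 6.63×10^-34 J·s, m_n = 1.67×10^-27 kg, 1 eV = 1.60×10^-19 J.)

E_1 = h²/(8m_nL²) = 4.347×10^-15 J.
|ΔE| = |3² − 6²|·E_1 = 27·4.347×10^-15 J = 1.174×10^-13 J = 7.34×10^5 eV.

|ΔE| = 7.34×10^5 eV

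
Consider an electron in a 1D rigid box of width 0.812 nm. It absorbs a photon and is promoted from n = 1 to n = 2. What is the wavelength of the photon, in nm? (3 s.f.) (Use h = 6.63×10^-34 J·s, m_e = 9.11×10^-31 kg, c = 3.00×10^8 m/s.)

E_1 = h²/(8m_eL²) = 9.148×10^-20 J, so ΔE = (2² − 1²)E_1 = 2.744×10^-19 J.
λ = hc/ΔE = (6.63×10^-34·3.00×10^8)/2.744×10^-19 = 7.25×10^-7 m = 725 nm.

λ = 725 nm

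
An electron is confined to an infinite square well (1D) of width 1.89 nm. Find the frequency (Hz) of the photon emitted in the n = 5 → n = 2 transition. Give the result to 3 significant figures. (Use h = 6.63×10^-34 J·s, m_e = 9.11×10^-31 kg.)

f = 5.35×10^14 Hz

E_1 = h²/(8m_eL²) = 1.688×10^-20 J and ΔE = (5² − 2²)E_1 = 3.545×10^-19 J.
f = ΔE/h = 3.545×10^-19/6.63×10^-34 = 5.35×10^14 Hz.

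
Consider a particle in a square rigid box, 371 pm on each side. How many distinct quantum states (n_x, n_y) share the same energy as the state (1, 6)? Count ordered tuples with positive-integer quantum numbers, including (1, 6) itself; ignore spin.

degeneracy = 2

The level has n_x² + n_y² = 37. The ordered positive-integer solutions are (1, 6), (6, 1).
That gives 2 states.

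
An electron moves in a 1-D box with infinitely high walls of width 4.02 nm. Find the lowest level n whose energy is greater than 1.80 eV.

n = 9

E_1 = h²/(8m_eL²) = 3.728×10^-21 J = 0.02327 eV.
Need n² > 1.80/0.02327 = 77.35, i.e. n > 8.795.
The smallest integer satisfying this is n = 9.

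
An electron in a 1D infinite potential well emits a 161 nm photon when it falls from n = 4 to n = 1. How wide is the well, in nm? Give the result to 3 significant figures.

L = 0.856 nm

The photon carries ΔE = hc/λ = 6.626×10^-34·2.998×10^8/1.61×10^-7 m = 1.234×10^-18 J.
Since ΔE = (4² − 1²)E_1, E_1 = 8.227×10^-20 J, and L = h/√(8m_eE_1) = 8.56×10^-10 m = 0.856 nm.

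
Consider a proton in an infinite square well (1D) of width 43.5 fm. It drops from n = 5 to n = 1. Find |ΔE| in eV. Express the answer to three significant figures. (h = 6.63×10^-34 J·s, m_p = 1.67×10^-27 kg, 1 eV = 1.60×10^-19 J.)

E_1 = h²/(8m_pL²) = 1.739×10^-14 J.
|ΔE| = |5² − 1²|·E_1 = 24·1.739×10^-14 J = 4.174×10^-13 J = 2.61×10^6 eV.

|ΔE| = 2.61×10^6 eV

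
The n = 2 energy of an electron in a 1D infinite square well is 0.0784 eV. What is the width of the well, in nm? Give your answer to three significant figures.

From E_n = n²h²/(8m_eL²), L = n·h/√(8m_eE_n).
E_2 = 0.0784 eV = 1.256×10^-20 J, so L = 2·6.626×10^-34/√(8·9.109×10^-31·1.256×10^-20) = 4.38×10^-9 m = 4.38 nm.

L = 4.38 nm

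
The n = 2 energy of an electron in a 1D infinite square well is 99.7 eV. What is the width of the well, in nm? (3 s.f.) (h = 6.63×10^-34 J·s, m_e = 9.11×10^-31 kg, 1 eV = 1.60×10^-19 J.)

From E_n = n²h²/(8m_eL²), L = n·h/√(8m_eE_n).
E_2 = 99.7 eV = 1.595×10^-17 J, so L = 2·6.63×10^-34/√(8·9.11×10^-31·1.595×10^-17) = 1.23×10^-10 m = 0.123 nm.

L = 0.123 nm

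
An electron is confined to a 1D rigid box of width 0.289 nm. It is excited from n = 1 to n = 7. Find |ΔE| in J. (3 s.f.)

|ΔE| = 3.46×10^-17 J

E_1 = h²/(8m_eL²) = 7.214×10^-19 J.
|ΔE| = |1² − 7²|·E_1 = 48·7.214×10^-19 J = 3.46×10^-17 J.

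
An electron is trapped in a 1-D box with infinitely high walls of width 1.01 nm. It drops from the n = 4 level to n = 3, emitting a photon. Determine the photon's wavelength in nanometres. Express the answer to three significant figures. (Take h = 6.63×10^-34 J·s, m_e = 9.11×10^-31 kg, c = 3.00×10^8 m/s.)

E_1 = h²/(8m_eL²) = 5.913×10^-20 J, so ΔE = (4² − 3²)E_1 = 4.139×10^-19 J.
λ = hc/ΔE = (6.63×10^-34·3.00×10^8)/4.139×10^-19 = 4.81×10^-7 m = 481 nm.

λ = 481 nm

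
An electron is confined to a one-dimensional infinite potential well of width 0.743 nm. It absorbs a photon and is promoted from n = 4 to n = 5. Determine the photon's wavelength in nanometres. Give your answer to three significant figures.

λ = 202 nm

E_1 = h²/(8m_eL²) = 1.091×10^-19 J, so ΔE = (5² − 4²)E_1 = 9.819×10^-19 J.
λ = hc/ΔE = (6.626×10^-34·2.998×10^8)/9.819×10^-19 = 2.02×10^-7 m = 202 nm.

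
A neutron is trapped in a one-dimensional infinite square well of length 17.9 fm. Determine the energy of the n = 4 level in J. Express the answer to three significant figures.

For an infinite well E_n = n²h²/(8m_nL²), so E_1 = h²/(8m_nL²) = (6.626×10^-34)²/(8·1.675×10^-27·(1.79×10^-14 m)²) = 1.023×10^-13 J.
Then E_4 = 4²·E_1 = 16·1.023×10^-13 J = 1.64×10^-12 J.

E_4 = 1.64×10^-12 J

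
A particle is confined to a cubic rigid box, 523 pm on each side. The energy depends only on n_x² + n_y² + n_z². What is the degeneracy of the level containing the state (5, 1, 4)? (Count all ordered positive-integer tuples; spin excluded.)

The level has n_x² + n_y² + n_z² = 42. The ordered positive-integer solutions are (1, 4, 5), (1, 5, 4), (4, 1, 5), (4, 5, 1), (5, 1, 4), (5, 4, 1).
That gives 6 states.

degeneracy = 6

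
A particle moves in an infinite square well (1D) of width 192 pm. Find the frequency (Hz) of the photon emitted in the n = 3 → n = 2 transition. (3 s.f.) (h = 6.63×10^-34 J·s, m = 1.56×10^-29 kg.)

E_1 = h²/(8mL²) = 9.555×10^-20 J and ΔE = (3² − 2²)E_1 = 4.778×10^-19 J.
f = ΔE/h = 4.778×10^-19/6.63×10^-34 = 7.21×10^14 Hz.

f = 7.21×10^14 Hz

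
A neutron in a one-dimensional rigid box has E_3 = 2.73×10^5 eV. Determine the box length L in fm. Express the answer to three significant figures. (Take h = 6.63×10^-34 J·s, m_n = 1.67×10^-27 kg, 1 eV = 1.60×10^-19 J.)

From E_n = n²h²/(8m_nL²), L = n·h/√(8m_nE_n).
E_3 = 2.73×10^5 eV = 4.368×10^-14 J, so L = 3·6.63×10^-34/√(8·1.67×10^-27·4.368×10^-14) = 8.23×10^-14 m = 82.3 fm.

L = 82.3 fm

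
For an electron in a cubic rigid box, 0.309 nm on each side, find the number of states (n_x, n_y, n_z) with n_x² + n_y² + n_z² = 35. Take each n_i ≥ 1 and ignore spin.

degeneracy = 6

The level has n_x² + n_y² + n_z² = 35. The ordered positive-integer solutions are (1, 3, 5), (1, 5, 3), (3, 1, 5), (3, 5, 1), (5, 1, 3), (5, 3, 1).
That gives 6 states.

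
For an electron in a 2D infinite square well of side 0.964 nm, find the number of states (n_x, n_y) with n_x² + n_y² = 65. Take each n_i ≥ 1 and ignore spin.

degeneracy = 4

The level has n_x² + n_y² = 65. The ordered positive-integer solutions are (1, 8), (4, 7), (7, 4), (8, 1).
That gives 4 states.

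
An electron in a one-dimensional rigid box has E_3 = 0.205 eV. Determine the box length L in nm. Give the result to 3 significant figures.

L = 4.06 nm

From E_n = n²h²/(8m_eL²), L = n·h/√(8m_eE_n).
E_3 = 0.205 eV = 3.284×10^-20 J, so L = 3·6.626×10^-34/√(8·9.109×10^-31·3.284×10^-20) = 4.06×10^-9 m = 4.06 nm.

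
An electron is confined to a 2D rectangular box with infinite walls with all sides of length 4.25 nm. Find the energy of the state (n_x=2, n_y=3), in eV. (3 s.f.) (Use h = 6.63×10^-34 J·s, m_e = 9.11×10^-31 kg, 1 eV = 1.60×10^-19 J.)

E = 0.271 eV

For a 2D rectangular well E = (h²/8m_e)·Σ n_i²/L_i² = (6.63×10^-34)²/(8·9.11×10^-31) · [2²/(4.25 nm)² + 3²/(4.25 nm)²].
Evaluating gives E = 4.341×10^-20 J = 0.271 eV.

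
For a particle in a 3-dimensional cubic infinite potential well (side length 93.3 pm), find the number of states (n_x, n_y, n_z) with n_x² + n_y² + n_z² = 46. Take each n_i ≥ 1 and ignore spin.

degeneracy = 6

The level has n_x² + n_y² + n_z² = 46. The ordered positive-integer solutions are (1, 3, 6), (1, 6, 3), (3, 1, 6), (3, 6, 1), (6, 1, 3), (6, 3, 1).
That gives 6 states.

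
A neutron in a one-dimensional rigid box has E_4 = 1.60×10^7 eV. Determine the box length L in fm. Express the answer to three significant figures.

From E_n = n²h²/(8m_nL²), L = n·h/√(8m_nE_n).
E_4 = 1.60×10^7 eV = 2.563×10^-12 J, so L = 4·6.626×10^-34/√(8·1.675×10^-27·2.563×10^-12) = 1.43×10^-14 m = 14.3 fm.

L = 14.3 fm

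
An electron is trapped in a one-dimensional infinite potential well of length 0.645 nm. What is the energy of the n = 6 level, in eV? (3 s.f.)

For an infinite well E_n = n²h²/(8m_eL²), so E_1 = h²/(8m_eL²) = (6.626×10^-34)²/(8·9.109×10^-31·(6.45×10^-10 m)²) = 1.448×10^-19 J.
Then E_6 = 6²·E_1 = 36·1.448×10^-19 J = 5.213×10^-18 J.
Converting, E_6 = 5.213×10^-18 J / (1.602×10^-19 J/eV) = 32.5 eV.

E_6 = 32.5 eV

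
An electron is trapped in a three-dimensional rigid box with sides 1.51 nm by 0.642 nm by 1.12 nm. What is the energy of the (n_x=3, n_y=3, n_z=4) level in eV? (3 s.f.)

For a 3D rectangular well E = (h²/8m_e)·Σ n_i²/L_i² = (6.626×10^-34)²/(8·9.109×10^-31) · [3²/(1.51 nm)² + 3²/(0.642 nm)² + 4²/(1.12 nm)²].
Evaluating gives E = 2.322×10^-18 J = 14.5 eV.

E = 14.5 eV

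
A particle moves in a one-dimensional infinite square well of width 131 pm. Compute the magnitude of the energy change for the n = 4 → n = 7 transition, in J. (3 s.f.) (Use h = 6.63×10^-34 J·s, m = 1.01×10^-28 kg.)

E_1 = h²/(8mL²) = 3.170×10^-20 J.
|ΔE| = |4² − 7²|·E_1 = 33·3.170×10^-20 J = 1.05×10^-18 J.

|ΔE| = 1.05×10^-18 J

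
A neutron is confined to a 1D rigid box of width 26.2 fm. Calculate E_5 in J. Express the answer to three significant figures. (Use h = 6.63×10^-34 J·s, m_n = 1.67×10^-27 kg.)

For an infinite well E_n = n²h²/(8m_nL²), so E_1 = h²/(8m_nL²) = (6.63×10^-34)²/(8·1.67×10^-27·(2.62×10^-14 m)²) = 4.793×10^-14 J.
Then E_5 = 5²·E_1 = 25·4.793×10^-14 J = 1.20×10^-12 J.

E_5 = 1.20×10^-12 J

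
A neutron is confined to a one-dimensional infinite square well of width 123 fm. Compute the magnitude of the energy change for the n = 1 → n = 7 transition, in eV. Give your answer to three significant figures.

E_1 = h²/(8m_nL²) = 2.166×10^-15 J.
|ΔE| = |1² − 7²|·E_1 = 48·2.166×10^-15 J = 1.040×10^-13 J = 6.49×10^5 eV.

|ΔE| = 6.49×10^5 eV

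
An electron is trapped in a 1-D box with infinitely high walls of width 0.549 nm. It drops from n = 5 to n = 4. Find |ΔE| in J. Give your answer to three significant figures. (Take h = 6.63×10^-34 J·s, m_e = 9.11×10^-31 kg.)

E_1 = h²/(8m_eL²) = 2.001×10^-19 J.
|ΔE| = |5² − 4²|·E_1 = 9·2.001×10^-19 J = 1.80×10^-18 J.

|ΔE| = 1.80×10^-18 J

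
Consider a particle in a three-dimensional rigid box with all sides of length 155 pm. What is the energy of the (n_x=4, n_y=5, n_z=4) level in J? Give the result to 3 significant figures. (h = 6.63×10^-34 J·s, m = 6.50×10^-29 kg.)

For a 3D rectangular well E = (h²/8m)·Σ n_i²/L_i² = (6.63×10^-34)²/(8·6.50×10^-29) · [4²/(155 pm)² + 5²/(155 pm)² + 4²/(155 pm)²].
Evaluating gives E = 2.01×10^-18 J.

E = 2.01×10^-18 J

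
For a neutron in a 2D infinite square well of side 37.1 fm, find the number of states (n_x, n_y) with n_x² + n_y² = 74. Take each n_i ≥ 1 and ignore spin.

degeneracy = 2

The level has n_x² + n_y² = 74. The ordered positive-integer solutions are (5, 7), (7, 5).
That gives 2 states.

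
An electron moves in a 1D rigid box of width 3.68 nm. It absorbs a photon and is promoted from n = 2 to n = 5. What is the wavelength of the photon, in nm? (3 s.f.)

λ = 2.13×10^3 nm

E_1 = h²/(8m_eL²) = 4.449×10^-21 J, so ΔE = (5² − 2²)E_1 = 9.343×10^-20 J.
λ = hc/ΔE = (6.626×10^-34·2.998×10^8)/9.343×10^-20 = 2.13×10^-6 m = 2.13×10^3 nm.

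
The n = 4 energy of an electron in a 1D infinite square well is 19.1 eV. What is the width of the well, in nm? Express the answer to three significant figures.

From E_n = n²h²/(8m_eL²), L = n·h/√(8m_eE_n).
E_4 = 19.1 eV = 3.060×10^-18 J, so L = 4·6.626×10^-34/√(8·9.109×10^-31·3.060×10^-18) = 5.61×10^-10 m = 0.561 nm.

L = 0.561 nm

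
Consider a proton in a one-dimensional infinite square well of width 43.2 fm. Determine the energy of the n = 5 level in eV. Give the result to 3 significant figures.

E_5 = 2.74×10^6 eV

For an infinite well E_n = n²h²/(8m_pL²), so E_1 = h²/(8m_pL²) = (6.626×10^-34)²/(8·1.673×10^-27·(4.32×10^-14 m)²) = 1.758×10^-14 J.
Then E_5 = 5²·E_1 = 25·1.758×10^-14 J = 4.395×10^-13 J.
Converting, E_5 = 4.395×10^-13 J / (1.602×10^-19 J/eV) = 2.74×10^6 eV.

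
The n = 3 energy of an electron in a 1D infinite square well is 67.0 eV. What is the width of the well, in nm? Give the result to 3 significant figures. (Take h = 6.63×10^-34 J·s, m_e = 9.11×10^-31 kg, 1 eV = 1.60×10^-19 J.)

L = 0.225 nm

From E_n = n²h²/(8m_eL²), L = n·h/√(8m_eE_n).
E_3 = 67.0 eV = 1.072×10^-17 J, so L = 3·6.63×10^-34/√(8·9.11×10^-31·1.072×10^-17) = 2.25×10^-10 m = 0.225 nm.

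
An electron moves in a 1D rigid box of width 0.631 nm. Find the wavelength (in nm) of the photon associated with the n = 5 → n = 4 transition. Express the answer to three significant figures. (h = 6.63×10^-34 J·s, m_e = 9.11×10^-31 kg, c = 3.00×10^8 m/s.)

λ = 146 nm

E_1 = h²/(8m_eL²) = 1.515×10^-19 J, so ΔE = (5² − 4²)E_1 = 1.363×10^-18 J.
λ = hc/ΔE = (6.63×10^-34·3.00×10^8)/1.363×10^-18 = 1.46×10^-7 m = 146 nm.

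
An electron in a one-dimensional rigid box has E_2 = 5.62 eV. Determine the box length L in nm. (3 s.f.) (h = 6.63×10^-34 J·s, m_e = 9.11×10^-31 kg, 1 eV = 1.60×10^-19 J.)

From E_n = n²h²/(8m_eL²), L = n·h/√(8m_eE_n).
E_2 = 5.62 eV = 8.992×10^-19 J, so L = 2·6.63×10^-34/√(8·9.11×10^-31·8.992×10^-19) = 5.18×10^-10 m = 0.518 nm.

L = 0.518 nm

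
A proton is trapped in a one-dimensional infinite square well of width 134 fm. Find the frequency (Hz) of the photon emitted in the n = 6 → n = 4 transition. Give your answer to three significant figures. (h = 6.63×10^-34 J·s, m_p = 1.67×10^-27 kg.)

f = 5.53×10^19 Hz

E_1 = h²/(8m_pL²) = 1.832×10^-15 J and ΔE = (6² − 4²)E_1 = 3.664×10^-14 J.
f = ΔE/h = 3.664×10^-14/6.63×10^-34 = 5.53×10^19 Hz.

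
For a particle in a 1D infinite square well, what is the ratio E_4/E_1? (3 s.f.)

16.0

E_n ∝ n², so E_4/E_1 = 4²/1² = 16/1 = 16.0.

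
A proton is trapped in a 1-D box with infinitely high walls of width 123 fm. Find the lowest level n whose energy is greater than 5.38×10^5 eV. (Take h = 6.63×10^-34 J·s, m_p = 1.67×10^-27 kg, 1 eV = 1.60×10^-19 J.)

n = 7

E_1 = h²/(8m_pL²) = 2.175×10^-15 J = 1.359×10^4 eV.
Need n² > 5.38×10^5/1.359×10^4 = 39.59, i.e. n > 6.292.
The smallest integer satisfying this is n = 7.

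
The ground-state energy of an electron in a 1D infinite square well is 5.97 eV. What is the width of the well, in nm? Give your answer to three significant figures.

From E_n = n²h²/(8m_eL²), L = n·h/√(8m_eE_n).
E_1 = 5.97 eV = 9.564×10^-19 J, so L = 1·6.626×10^-34/√(8·9.109×10^-31·9.564×10^-19) = 2.51×10^-10 m = 0.251 nm.

L = 0.251 nm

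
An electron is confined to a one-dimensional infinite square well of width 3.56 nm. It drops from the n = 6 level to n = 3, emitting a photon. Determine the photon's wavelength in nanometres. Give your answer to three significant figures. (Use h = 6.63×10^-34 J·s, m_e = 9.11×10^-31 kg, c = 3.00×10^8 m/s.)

λ = 1.55×10^3 nm

E_1 = h²/(8m_eL²) = 4.759×10^-21 J, so ΔE = (6² − 3²)E_1 = 1.285×10^-19 J.
λ = hc/ΔE = (6.63×10^-34·3.00×10^8)/1.285×10^-19 = 1.55×10^-6 m = 1.55×10^3 nm.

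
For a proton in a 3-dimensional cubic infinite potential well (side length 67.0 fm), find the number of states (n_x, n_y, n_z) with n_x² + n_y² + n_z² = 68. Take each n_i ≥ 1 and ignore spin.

The level has n_x² + n_y² + n_z² = 68. The ordered positive-integer solutions are (4, 4, 6), (4, 6, 4), (6, 4, 4).
That gives 3 states.

degeneracy = 3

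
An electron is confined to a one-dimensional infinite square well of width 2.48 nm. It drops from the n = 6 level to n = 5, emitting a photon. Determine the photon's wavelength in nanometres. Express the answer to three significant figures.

E_1 = h²/(8m_eL²) = 9.796×10^-21 J, so ΔE = (6² − 5²)E_1 = 1.078×10^-19 J.
λ = hc/ΔE = (6.626×10^-34·2.998×10^8)/1.078×10^-19 = 1.84×10^-6 m = 1.84×10^3 nm.

λ = 1.84×10^3 nm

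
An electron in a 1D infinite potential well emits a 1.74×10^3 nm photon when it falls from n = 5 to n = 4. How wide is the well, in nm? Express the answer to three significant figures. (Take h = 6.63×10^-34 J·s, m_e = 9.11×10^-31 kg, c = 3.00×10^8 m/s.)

L = 2.18 nm

The photon carries ΔE = hc/λ = 6.63×10^-34·3.00×10^8/1.74×10^-6 m = 1.143×10^-19 J.
Since ΔE = (5² − 4²)E_1, E_1 = 1.270×10^-20 J, and L = h/√(8m_eE_1) = 2.18×10^-9 m = 2.18 nm.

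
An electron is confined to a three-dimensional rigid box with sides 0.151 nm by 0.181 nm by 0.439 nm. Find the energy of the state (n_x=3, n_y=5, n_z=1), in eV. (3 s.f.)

For a 3D rectangular well E = (h²/8m_e)·Σ n_i²/L_i² = (6.626×10^-34)²/(8·9.109×10^-31) · [3²/(0.151 nm)² + 5²/(0.181 nm)² + 1²/(0.439 nm)²].
Evaluating gives E = 7.007×10^-17 J = 437 eV.

E = 437 eV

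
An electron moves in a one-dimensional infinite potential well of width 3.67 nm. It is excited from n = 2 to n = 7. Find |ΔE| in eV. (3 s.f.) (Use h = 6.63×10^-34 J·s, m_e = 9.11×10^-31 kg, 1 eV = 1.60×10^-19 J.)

|ΔE| = 1.26 eV

E_1 = h²/(8m_eL²) = 4.478×10^-21 J.
|ΔE| = |2² − 7²|·E_1 = 45·4.478×10^-21 J = 2.015×10^-19 J = 1.26 eV.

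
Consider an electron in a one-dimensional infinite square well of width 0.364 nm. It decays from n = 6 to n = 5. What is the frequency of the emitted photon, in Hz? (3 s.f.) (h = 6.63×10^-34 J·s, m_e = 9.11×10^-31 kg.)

E_1 = h²/(8m_eL²) = 4.552×10^-19 J and ΔE = (6² − 5²)E_1 = 5.007×10^-18 J.
f = ΔE/h = 5.007×10^-18/6.63×10^-34 = 7.55×10^15 Hz.

f = 7.55×10^15 Hz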